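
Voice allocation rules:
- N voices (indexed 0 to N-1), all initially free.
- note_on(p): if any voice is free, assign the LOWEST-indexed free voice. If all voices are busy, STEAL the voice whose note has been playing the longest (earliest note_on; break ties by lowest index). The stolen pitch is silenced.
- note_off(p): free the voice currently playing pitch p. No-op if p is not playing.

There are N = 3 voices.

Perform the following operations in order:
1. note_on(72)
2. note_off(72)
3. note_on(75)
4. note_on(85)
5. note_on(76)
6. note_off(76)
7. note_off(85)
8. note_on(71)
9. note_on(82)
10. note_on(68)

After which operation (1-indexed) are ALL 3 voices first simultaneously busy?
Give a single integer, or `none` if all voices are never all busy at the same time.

Op 1: note_on(72): voice 0 is free -> assigned | voices=[72 - -]
Op 2: note_off(72): free voice 0 | voices=[- - -]
Op 3: note_on(75): voice 0 is free -> assigned | voices=[75 - -]
Op 4: note_on(85): voice 1 is free -> assigned | voices=[75 85 -]
Op 5: note_on(76): voice 2 is free -> assigned | voices=[75 85 76]
Op 6: note_off(76): free voice 2 | voices=[75 85 -]
Op 7: note_off(85): free voice 1 | voices=[75 - -]
Op 8: note_on(71): voice 1 is free -> assigned | voices=[75 71 -]
Op 9: note_on(82): voice 2 is free -> assigned | voices=[75 71 82]
Op 10: note_on(68): all voices busy, STEAL voice 0 (pitch 75, oldest) -> assign | voices=[68 71 82]

Answer: 5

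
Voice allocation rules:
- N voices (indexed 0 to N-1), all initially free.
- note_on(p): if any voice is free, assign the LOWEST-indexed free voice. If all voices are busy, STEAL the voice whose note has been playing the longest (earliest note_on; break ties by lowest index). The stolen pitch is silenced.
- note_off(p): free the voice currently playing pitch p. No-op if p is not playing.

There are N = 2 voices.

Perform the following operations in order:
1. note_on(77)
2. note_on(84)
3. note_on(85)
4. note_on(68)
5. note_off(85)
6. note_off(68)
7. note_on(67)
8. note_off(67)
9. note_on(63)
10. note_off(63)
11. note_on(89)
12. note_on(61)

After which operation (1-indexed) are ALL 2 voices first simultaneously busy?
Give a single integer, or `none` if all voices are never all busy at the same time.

Answer: 2

Derivation:
Op 1: note_on(77): voice 0 is free -> assigned | voices=[77 -]
Op 2: note_on(84): voice 1 is free -> assigned | voices=[77 84]
Op 3: note_on(85): all voices busy, STEAL voice 0 (pitch 77, oldest) -> assign | voices=[85 84]
Op 4: note_on(68): all voices busy, STEAL voice 1 (pitch 84, oldest) -> assign | voices=[85 68]
Op 5: note_off(85): free voice 0 | voices=[- 68]
Op 6: note_off(68): free voice 1 | voices=[- -]
Op 7: note_on(67): voice 0 is free -> assigned | voices=[67 -]
Op 8: note_off(67): free voice 0 | voices=[- -]
Op 9: note_on(63): voice 0 is free -> assigned | voices=[63 -]
Op 10: note_off(63): free voice 0 | voices=[- -]
Op 11: note_on(89): voice 0 is free -> assigned | voices=[89 -]
Op 12: note_on(61): voice 1 is free -> assigned | voices=[89 61]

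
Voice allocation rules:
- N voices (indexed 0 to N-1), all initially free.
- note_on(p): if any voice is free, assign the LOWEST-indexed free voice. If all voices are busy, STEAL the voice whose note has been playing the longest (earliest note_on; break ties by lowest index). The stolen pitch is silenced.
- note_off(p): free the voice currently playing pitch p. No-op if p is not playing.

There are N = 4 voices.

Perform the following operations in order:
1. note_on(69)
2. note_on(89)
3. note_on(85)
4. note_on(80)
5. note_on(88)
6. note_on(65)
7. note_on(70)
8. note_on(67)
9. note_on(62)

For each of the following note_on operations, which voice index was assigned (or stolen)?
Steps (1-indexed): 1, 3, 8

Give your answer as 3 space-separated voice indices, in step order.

Answer: 0 2 3

Derivation:
Op 1: note_on(69): voice 0 is free -> assigned | voices=[69 - - -]
Op 2: note_on(89): voice 1 is free -> assigned | voices=[69 89 - -]
Op 3: note_on(85): voice 2 is free -> assigned | voices=[69 89 85 -]
Op 4: note_on(80): voice 3 is free -> assigned | voices=[69 89 85 80]
Op 5: note_on(88): all voices busy, STEAL voice 0 (pitch 69, oldest) -> assign | voices=[88 89 85 80]
Op 6: note_on(65): all voices busy, STEAL voice 1 (pitch 89, oldest) -> assign | voices=[88 65 85 80]
Op 7: note_on(70): all voices busy, STEAL voice 2 (pitch 85, oldest) -> assign | voices=[88 65 70 80]
Op 8: note_on(67): all voices busy, STEAL voice 3 (pitch 80, oldest) -> assign | voices=[88 65 70 67]
Op 9: note_on(62): all voices busy, STEAL voice 0 (pitch 88, oldest) -> assign | voices=[62 65 70 67]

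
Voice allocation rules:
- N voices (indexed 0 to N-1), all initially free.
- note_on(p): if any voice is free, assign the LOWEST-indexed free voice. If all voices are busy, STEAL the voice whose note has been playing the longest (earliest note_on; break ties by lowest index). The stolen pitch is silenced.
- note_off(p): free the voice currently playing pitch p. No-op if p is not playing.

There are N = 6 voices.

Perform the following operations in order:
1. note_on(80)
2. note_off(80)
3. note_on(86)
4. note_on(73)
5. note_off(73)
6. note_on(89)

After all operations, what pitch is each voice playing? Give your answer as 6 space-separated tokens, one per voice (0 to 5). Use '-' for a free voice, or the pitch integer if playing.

Op 1: note_on(80): voice 0 is free -> assigned | voices=[80 - - - - -]
Op 2: note_off(80): free voice 0 | voices=[- - - - - -]
Op 3: note_on(86): voice 0 is free -> assigned | voices=[86 - - - - -]
Op 4: note_on(73): voice 1 is free -> assigned | voices=[86 73 - - - -]
Op 5: note_off(73): free voice 1 | voices=[86 - - - - -]
Op 6: note_on(89): voice 1 is free -> assigned | voices=[86 89 - - - -]

Answer: 86 89 - - - -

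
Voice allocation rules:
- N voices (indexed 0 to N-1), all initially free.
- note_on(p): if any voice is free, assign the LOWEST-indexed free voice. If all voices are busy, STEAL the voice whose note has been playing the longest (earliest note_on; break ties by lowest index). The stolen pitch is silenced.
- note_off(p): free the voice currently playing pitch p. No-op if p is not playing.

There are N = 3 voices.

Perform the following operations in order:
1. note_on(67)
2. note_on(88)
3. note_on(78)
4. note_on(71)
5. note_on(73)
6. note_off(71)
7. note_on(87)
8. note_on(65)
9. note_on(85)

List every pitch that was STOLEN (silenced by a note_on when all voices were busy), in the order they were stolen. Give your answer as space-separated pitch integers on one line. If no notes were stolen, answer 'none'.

Answer: 67 88 78 73

Derivation:
Op 1: note_on(67): voice 0 is free -> assigned | voices=[67 - -]
Op 2: note_on(88): voice 1 is free -> assigned | voices=[67 88 -]
Op 3: note_on(78): voice 2 is free -> assigned | voices=[67 88 78]
Op 4: note_on(71): all voices busy, STEAL voice 0 (pitch 67, oldest) -> assign | voices=[71 88 78]
Op 5: note_on(73): all voices busy, STEAL voice 1 (pitch 88, oldest) -> assign | voices=[71 73 78]
Op 6: note_off(71): free voice 0 | voices=[- 73 78]
Op 7: note_on(87): voice 0 is free -> assigned | voices=[87 73 78]
Op 8: note_on(65): all voices busy, STEAL voice 2 (pitch 78, oldest) -> assign | voices=[87 73 65]
Op 9: note_on(85): all voices busy, STEAL voice 1 (pitch 73, oldest) -> assign | voices=[87 85 65]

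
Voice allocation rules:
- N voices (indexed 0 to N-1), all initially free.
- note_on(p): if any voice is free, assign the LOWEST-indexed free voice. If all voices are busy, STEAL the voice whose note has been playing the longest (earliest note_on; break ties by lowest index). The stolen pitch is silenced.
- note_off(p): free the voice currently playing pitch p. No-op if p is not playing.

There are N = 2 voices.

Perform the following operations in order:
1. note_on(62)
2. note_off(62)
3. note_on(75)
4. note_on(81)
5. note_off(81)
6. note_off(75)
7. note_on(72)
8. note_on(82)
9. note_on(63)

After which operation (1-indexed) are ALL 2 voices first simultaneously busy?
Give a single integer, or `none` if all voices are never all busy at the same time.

Op 1: note_on(62): voice 0 is free -> assigned | voices=[62 -]
Op 2: note_off(62): free voice 0 | voices=[- -]
Op 3: note_on(75): voice 0 is free -> assigned | voices=[75 -]
Op 4: note_on(81): voice 1 is free -> assigned | voices=[75 81]
Op 5: note_off(81): free voice 1 | voices=[75 -]
Op 6: note_off(75): free voice 0 | voices=[- -]
Op 7: note_on(72): voice 0 is free -> assigned | voices=[72 -]
Op 8: note_on(82): voice 1 is free -> assigned | voices=[72 82]
Op 9: note_on(63): all voices busy, STEAL voice 0 (pitch 72, oldest) -> assign | voices=[63 82]

Answer: 4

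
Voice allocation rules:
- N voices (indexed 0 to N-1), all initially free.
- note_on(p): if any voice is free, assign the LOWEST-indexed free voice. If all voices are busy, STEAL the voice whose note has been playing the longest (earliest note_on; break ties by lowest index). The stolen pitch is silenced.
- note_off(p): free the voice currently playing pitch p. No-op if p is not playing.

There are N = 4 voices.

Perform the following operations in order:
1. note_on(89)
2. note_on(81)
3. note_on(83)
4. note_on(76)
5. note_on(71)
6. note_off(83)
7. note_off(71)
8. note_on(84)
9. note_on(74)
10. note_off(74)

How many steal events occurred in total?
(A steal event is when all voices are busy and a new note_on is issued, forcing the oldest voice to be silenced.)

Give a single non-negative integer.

Answer: 1

Derivation:
Op 1: note_on(89): voice 0 is free -> assigned | voices=[89 - - -]
Op 2: note_on(81): voice 1 is free -> assigned | voices=[89 81 - -]
Op 3: note_on(83): voice 2 is free -> assigned | voices=[89 81 83 -]
Op 4: note_on(76): voice 3 is free -> assigned | voices=[89 81 83 76]
Op 5: note_on(71): all voices busy, STEAL voice 0 (pitch 89, oldest) -> assign | voices=[71 81 83 76]
Op 6: note_off(83): free voice 2 | voices=[71 81 - 76]
Op 7: note_off(71): free voice 0 | voices=[- 81 - 76]
Op 8: note_on(84): voice 0 is free -> assigned | voices=[84 81 - 76]
Op 9: note_on(74): voice 2 is free -> assigned | voices=[84 81 74 76]
Op 10: note_off(74): free voice 2 | voices=[84 81 - 76]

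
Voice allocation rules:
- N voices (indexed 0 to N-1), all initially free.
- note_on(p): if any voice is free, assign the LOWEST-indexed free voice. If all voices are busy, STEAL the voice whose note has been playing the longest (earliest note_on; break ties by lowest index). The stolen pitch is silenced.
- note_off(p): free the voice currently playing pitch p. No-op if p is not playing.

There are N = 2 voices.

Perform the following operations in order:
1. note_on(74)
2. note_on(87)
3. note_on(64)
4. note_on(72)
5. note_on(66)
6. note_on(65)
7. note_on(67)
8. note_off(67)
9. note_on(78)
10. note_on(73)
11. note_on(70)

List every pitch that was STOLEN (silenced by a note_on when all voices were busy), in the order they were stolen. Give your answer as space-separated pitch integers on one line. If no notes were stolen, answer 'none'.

Answer: 74 87 64 72 66 65 78

Derivation:
Op 1: note_on(74): voice 0 is free -> assigned | voices=[74 -]
Op 2: note_on(87): voice 1 is free -> assigned | voices=[74 87]
Op 3: note_on(64): all voices busy, STEAL voice 0 (pitch 74, oldest) -> assign | voices=[64 87]
Op 4: note_on(72): all voices busy, STEAL voice 1 (pitch 87, oldest) -> assign | voices=[64 72]
Op 5: note_on(66): all voices busy, STEAL voice 0 (pitch 64, oldest) -> assign | voices=[66 72]
Op 6: note_on(65): all voices busy, STEAL voice 1 (pitch 72, oldest) -> assign | voices=[66 65]
Op 7: note_on(67): all voices busy, STEAL voice 0 (pitch 66, oldest) -> assign | voices=[67 65]
Op 8: note_off(67): free voice 0 | voices=[- 65]
Op 9: note_on(78): voice 0 is free -> assigned | voices=[78 65]
Op 10: note_on(73): all voices busy, STEAL voice 1 (pitch 65, oldest) -> assign | voices=[78 73]
Op 11: note_on(70): all voices busy, STEAL voice 0 (pitch 78, oldest) -> assign | voices=[70 73]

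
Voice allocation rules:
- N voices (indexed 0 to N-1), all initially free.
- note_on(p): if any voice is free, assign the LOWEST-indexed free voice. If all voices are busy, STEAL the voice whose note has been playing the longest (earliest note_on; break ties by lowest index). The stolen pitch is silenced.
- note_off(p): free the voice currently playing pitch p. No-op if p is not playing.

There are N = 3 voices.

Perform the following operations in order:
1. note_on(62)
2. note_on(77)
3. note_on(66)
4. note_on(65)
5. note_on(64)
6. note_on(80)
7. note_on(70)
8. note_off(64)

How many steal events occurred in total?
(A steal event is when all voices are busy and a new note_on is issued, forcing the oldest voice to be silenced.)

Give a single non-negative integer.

Op 1: note_on(62): voice 0 is free -> assigned | voices=[62 - -]
Op 2: note_on(77): voice 1 is free -> assigned | voices=[62 77 -]
Op 3: note_on(66): voice 2 is free -> assigned | voices=[62 77 66]
Op 4: note_on(65): all voices busy, STEAL voice 0 (pitch 62, oldest) -> assign | voices=[65 77 66]
Op 5: note_on(64): all voices busy, STEAL voice 1 (pitch 77, oldest) -> assign | voices=[65 64 66]
Op 6: note_on(80): all voices busy, STEAL voice 2 (pitch 66, oldest) -> assign | voices=[65 64 80]
Op 7: note_on(70): all voices busy, STEAL voice 0 (pitch 65, oldest) -> assign | voices=[70 64 80]
Op 8: note_off(64): free voice 1 | voices=[70 - 80]

Answer: 4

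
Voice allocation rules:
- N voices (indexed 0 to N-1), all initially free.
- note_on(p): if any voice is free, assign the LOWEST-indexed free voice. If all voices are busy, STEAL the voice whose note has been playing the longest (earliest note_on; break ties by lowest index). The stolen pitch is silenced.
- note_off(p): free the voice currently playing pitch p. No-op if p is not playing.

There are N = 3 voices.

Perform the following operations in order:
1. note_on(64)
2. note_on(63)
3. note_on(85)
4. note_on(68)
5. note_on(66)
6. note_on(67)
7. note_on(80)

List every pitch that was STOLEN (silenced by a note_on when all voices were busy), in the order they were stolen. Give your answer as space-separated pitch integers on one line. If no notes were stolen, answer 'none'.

Op 1: note_on(64): voice 0 is free -> assigned | voices=[64 - -]
Op 2: note_on(63): voice 1 is free -> assigned | voices=[64 63 -]
Op 3: note_on(85): voice 2 is free -> assigned | voices=[64 63 85]
Op 4: note_on(68): all voices busy, STEAL voice 0 (pitch 64, oldest) -> assign | voices=[68 63 85]
Op 5: note_on(66): all voices busy, STEAL voice 1 (pitch 63, oldest) -> assign | voices=[68 66 85]
Op 6: note_on(67): all voices busy, STEAL voice 2 (pitch 85, oldest) -> assign | voices=[68 66 67]
Op 7: note_on(80): all voices busy, STEAL voice 0 (pitch 68, oldest) -> assign | voices=[80 66 67]

Answer: 64 63 85 68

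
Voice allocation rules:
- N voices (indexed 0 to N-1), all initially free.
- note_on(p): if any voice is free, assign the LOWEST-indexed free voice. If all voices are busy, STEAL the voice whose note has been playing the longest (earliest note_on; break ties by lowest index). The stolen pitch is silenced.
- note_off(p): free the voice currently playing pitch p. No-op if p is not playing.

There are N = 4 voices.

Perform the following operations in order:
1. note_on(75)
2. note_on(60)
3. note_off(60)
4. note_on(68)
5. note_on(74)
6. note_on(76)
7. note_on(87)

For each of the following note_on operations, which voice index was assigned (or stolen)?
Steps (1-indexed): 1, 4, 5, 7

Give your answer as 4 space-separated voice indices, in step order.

Answer: 0 1 2 0

Derivation:
Op 1: note_on(75): voice 0 is free -> assigned | voices=[75 - - -]
Op 2: note_on(60): voice 1 is free -> assigned | voices=[75 60 - -]
Op 3: note_off(60): free voice 1 | voices=[75 - - -]
Op 4: note_on(68): voice 1 is free -> assigned | voices=[75 68 - -]
Op 5: note_on(74): voice 2 is free -> assigned | voices=[75 68 74 -]
Op 6: note_on(76): voice 3 is free -> assigned | voices=[75 68 74 76]
Op 7: note_on(87): all voices busy, STEAL voice 0 (pitch 75, oldest) -> assign | voices=[87 68 74 76]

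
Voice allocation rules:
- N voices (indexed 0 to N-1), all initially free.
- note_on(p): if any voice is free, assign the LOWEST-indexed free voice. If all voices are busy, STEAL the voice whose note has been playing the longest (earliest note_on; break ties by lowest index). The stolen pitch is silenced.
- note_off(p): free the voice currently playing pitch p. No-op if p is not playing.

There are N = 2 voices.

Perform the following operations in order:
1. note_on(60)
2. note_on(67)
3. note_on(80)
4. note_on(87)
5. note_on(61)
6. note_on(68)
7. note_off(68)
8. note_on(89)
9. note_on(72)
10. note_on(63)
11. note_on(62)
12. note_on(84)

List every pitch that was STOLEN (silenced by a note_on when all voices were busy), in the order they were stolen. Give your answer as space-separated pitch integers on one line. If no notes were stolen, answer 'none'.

Op 1: note_on(60): voice 0 is free -> assigned | voices=[60 -]
Op 2: note_on(67): voice 1 is free -> assigned | voices=[60 67]
Op 3: note_on(80): all voices busy, STEAL voice 0 (pitch 60, oldest) -> assign | voices=[80 67]
Op 4: note_on(87): all voices busy, STEAL voice 1 (pitch 67, oldest) -> assign | voices=[80 87]
Op 5: note_on(61): all voices busy, STEAL voice 0 (pitch 80, oldest) -> assign | voices=[61 87]
Op 6: note_on(68): all voices busy, STEAL voice 1 (pitch 87, oldest) -> assign | voices=[61 68]
Op 7: note_off(68): free voice 1 | voices=[61 -]
Op 8: note_on(89): voice 1 is free -> assigned | voices=[61 89]
Op 9: note_on(72): all voices busy, STEAL voice 0 (pitch 61, oldest) -> assign | voices=[72 89]
Op 10: note_on(63): all voices busy, STEAL voice 1 (pitch 89, oldest) -> assign | voices=[72 63]
Op 11: note_on(62): all voices busy, STEAL voice 0 (pitch 72, oldest) -> assign | voices=[62 63]
Op 12: note_on(84): all voices busy, STEAL voice 1 (pitch 63, oldest) -> assign | voices=[62 84]

Answer: 60 67 80 87 61 89 72 63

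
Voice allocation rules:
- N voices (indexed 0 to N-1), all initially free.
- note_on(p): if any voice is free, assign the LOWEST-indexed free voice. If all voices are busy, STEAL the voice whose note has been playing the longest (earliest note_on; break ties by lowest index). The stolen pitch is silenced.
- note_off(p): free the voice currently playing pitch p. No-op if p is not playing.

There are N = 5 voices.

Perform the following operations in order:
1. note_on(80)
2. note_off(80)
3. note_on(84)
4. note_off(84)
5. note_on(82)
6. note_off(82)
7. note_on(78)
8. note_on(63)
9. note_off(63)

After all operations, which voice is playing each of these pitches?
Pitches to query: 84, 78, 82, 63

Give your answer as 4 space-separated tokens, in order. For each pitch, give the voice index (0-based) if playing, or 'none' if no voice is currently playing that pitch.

Op 1: note_on(80): voice 0 is free -> assigned | voices=[80 - - - -]
Op 2: note_off(80): free voice 0 | voices=[- - - - -]
Op 3: note_on(84): voice 0 is free -> assigned | voices=[84 - - - -]
Op 4: note_off(84): free voice 0 | voices=[- - - - -]
Op 5: note_on(82): voice 0 is free -> assigned | voices=[82 - - - -]
Op 6: note_off(82): free voice 0 | voices=[- - - - -]
Op 7: note_on(78): voice 0 is free -> assigned | voices=[78 - - - -]
Op 8: note_on(63): voice 1 is free -> assigned | voices=[78 63 - - -]
Op 9: note_off(63): free voice 1 | voices=[78 - - - -]

Answer: none 0 none none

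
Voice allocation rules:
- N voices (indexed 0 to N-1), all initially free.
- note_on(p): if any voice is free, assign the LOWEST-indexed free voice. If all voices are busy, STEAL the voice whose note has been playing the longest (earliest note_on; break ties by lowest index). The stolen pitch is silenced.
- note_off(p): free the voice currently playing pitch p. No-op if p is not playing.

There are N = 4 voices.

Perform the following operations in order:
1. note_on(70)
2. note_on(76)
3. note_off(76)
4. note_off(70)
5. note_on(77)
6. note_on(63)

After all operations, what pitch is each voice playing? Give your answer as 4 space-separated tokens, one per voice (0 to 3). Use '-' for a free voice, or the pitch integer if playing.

Answer: 77 63 - -

Derivation:
Op 1: note_on(70): voice 0 is free -> assigned | voices=[70 - - -]
Op 2: note_on(76): voice 1 is free -> assigned | voices=[70 76 - -]
Op 3: note_off(76): free voice 1 | voices=[70 - - -]
Op 4: note_off(70): free voice 0 | voices=[- - - -]
Op 5: note_on(77): voice 0 is free -> assigned | voices=[77 - - -]
Op 6: note_on(63): voice 1 is free -> assigned | voices=[77 63 - -]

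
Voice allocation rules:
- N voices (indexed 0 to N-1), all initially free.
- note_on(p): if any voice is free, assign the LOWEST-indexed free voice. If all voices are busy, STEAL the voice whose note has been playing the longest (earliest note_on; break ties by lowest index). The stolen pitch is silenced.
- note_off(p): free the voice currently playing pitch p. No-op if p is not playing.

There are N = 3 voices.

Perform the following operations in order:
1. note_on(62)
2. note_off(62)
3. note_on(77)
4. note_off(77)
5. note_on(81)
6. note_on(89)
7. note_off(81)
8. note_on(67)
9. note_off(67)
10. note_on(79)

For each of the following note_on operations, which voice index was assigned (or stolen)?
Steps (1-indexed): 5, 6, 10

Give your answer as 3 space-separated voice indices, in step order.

Op 1: note_on(62): voice 0 is free -> assigned | voices=[62 - -]
Op 2: note_off(62): free voice 0 | voices=[- - -]
Op 3: note_on(77): voice 0 is free -> assigned | voices=[77 - -]
Op 4: note_off(77): free voice 0 | voices=[- - -]
Op 5: note_on(81): voice 0 is free -> assigned | voices=[81 - -]
Op 6: note_on(89): voice 1 is free -> assigned | voices=[81 89 -]
Op 7: note_off(81): free voice 0 | voices=[- 89 -]
Op 8: note_on(67): voice 0 is free -> assigned | voices=[67 89 -]
Op 9: note_off(67): free voice 0 | voices=[- 89 -]
Op 10: note_on(79): voice 0 is free -> assigned | voices=[79 89 -]

Answer: 0 1 0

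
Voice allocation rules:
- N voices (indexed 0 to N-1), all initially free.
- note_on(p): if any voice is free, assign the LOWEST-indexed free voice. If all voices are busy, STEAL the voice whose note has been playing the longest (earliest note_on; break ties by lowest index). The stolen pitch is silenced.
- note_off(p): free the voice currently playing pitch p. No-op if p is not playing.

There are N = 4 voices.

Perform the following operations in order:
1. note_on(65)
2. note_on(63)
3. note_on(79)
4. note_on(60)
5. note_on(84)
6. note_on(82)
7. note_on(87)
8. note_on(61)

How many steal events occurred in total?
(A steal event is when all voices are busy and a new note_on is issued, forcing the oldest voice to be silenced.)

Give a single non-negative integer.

Op 1: note_on(65): voice 0 is free -> assigned | voices=[65 - - -]
Op 2: note_on(63): voice 1 is free -> assigned | voices=[65 63 - -]
Op 3: note_on(79): voice 2 is free -> assigned | voices=[65 63 79 -]
Op 4: note_on(60): voice 3 is free -> assigned | voices=[65 63 79 60]
Op 5: note_on(84): all voices busy, STEAL voice 0 (pitch 65, oldest) -> assign | voices=[84 63 79 60]
Op 6: note_on(82): all voices busy, STEAL voice 1 (pitch 63, oldest) -> assign | voices=[84 82 79 60]
Op 7: note_on(87): all voices busy, STEAL voice 2 (pitch 79, oldest) -> assign | voices=[84 82 87 60]
Op 8: note_on(61): all voices busy, STEAL voice 3 (pitch 60, oldest) -> assign | voices=[84 82 87 61]

Answer: 4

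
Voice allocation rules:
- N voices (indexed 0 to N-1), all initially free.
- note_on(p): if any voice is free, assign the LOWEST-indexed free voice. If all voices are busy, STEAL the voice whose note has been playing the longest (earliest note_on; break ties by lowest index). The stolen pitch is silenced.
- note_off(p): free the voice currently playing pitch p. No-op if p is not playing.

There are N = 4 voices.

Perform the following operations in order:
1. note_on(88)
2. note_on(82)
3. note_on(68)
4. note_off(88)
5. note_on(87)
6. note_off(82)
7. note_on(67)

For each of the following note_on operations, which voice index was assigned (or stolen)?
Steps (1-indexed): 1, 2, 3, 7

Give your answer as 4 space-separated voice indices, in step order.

Answer: 0 1 2 1

Derivation:
Op 1: note_on(88): voice 0 is free -> assigned | voices=[88 - - -]
Op 2: note_on(82): voice 1 is free -> assigned | voices=[88 82 - -]
Op 3: note_on(68): voice 2 is free -> assigned | voices=[88 82 68 -]
Op 4: note_off(88): free voice 0 | voices=[- 82 68 -]
Op 5: note_on(87): voice 0 is free -> assigned | voices=[87 82 68 -]
Op 6: note_off(82): free voice 1 | voices=[87 - 68 -]
Op 7: note_on(67): voice 1 is free -> assigned | voices=[87 67 68 -]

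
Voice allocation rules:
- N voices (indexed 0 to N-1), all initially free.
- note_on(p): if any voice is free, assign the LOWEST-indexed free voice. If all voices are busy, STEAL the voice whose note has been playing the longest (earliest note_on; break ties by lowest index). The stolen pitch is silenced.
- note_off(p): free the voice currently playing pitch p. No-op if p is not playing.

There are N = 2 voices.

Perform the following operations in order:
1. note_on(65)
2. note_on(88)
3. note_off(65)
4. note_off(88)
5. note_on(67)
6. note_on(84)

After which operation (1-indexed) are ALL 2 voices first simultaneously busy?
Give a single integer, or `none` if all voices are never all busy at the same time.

Op 1: note_on(65): voice 0 is free -> assigned | voices=[65 -]
Op 2: note_on(88): voice 1 is free -> assigned | voices=[65 88]
Op 3: note_off(65): free voice 0 | voices=[- 88]
Op 4: note_off(88): free voice 1 | voices=[- -]
Op 5: note_on(67): voice 0 is free -> assigned | voices=[67 -]
Op 6: note_on(84): voice 1 is free -> assigned | voices=[67 84]

Answer: 2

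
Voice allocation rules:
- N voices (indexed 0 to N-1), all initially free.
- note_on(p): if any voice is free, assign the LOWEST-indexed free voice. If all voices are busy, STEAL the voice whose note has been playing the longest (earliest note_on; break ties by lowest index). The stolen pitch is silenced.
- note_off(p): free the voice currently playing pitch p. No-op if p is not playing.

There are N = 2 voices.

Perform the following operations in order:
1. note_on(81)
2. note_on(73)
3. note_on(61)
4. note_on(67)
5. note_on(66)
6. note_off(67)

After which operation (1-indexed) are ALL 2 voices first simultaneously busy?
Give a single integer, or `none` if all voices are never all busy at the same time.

Answer: 2

Derivation:
Op 1: note_on(81): voice 0 is free -> assigned | voices=[81 -]
Op 2: note_on(73): voice 1 is free -> assigned | voices=[81 73]
Op 3: note_on(61): all voices busy, STEAL voice 0 (pitch 81, oldest) -> assign | voices=[61 73]
Op 4: note_on(67): all voices busy, STEAL voice 1 (pitch 73, oldest) -> assign | voices=[61 67]
Op 5: note_on(66): all voices busy, STEAL voice 0 (pitch 61, oldest) -> assign | voices=[66 67]
Op 6: note_off(67): free voice 1 | voices=[66 -]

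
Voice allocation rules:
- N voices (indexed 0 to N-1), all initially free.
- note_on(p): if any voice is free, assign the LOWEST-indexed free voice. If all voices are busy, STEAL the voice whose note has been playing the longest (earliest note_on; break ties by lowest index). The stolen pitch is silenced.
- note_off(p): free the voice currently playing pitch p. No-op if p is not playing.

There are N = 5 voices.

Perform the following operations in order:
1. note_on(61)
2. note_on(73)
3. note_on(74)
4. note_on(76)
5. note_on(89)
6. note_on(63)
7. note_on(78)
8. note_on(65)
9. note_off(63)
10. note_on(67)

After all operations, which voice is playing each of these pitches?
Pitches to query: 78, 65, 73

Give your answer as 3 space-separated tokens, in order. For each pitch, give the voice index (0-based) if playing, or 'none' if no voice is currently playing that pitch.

Op 1: note_on(61): voice 0 is free -> assigned | voices=[61 - - - -]
Op 2: note_on(73): voice 1 is free -> assigned | voices=[61 73 - - -]
Op 3: note_on(74): voice 2 is free -> assigned | voices=[61 73 74 - -]
Op 4: note_on(76): voice 3 is free -> assigned | voices=[61 73 74 76 -]
Op 5: note_on(89): voice 4 is free -> assigned | voices=[61 73 74 76 89]
Op 6: note_on(63): all voices busy, STEAL voice 0 (pitch 61, oldest) -> assign | voices=[63 73 74 76 89]
Op 7: note_on(78): all voices busy, STEAL voice 1 (pitch 73, oldest) -> assign | voices=[63 78 74 76 89]
Op 8: note_on(65): all voices busy, STEAL voice 2 (pitch 74, oldest) -> assign | voices=[63 78 65 76 89]
Op 9: note_off(63): free voice 0 | voices=[- 78 65 76 89]
Op 10: note_on(67): voice 0 is free -> assigned | voices=[67 78 65 76 89]

Answer: 1 2 none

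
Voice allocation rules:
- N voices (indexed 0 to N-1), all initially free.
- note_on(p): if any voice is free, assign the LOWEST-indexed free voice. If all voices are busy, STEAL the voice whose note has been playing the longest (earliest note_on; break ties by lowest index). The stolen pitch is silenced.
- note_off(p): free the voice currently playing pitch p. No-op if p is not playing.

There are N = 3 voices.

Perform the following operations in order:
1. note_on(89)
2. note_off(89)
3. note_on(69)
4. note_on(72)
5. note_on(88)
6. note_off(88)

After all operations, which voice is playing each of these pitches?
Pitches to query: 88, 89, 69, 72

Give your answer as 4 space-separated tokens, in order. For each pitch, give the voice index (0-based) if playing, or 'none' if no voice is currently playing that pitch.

Op 1: note_on(89): voice 0 is free -> assigned | voices=[89 - -]
Op 2: note_off(89): free voice 0 | voices=[- - -]
Op 3: note_on(69): voice 0 is free -> assigned | voices=[69 - -]
Op 4: note_on(72): voice 1 is free -> assigned | voices=[69 72 -]
Op 5: note_on(88): voice 2 is free -> assigned | voices=[69 72 88]
Op 6: note_off(88): free voice 2 | voices=[69 72 -]

Answer: none none 0 1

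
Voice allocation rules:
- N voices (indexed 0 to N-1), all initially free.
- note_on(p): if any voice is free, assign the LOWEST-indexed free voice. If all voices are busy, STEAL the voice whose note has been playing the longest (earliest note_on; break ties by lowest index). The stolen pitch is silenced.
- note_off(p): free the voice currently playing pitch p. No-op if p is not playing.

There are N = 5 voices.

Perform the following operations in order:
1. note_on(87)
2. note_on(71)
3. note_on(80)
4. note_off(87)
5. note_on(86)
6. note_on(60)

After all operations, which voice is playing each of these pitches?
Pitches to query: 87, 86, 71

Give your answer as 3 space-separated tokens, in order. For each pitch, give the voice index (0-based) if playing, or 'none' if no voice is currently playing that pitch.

Answer: none 0 1

Derivation:
Op 1: note_on(87): voice 0 is free -> assigned | voices=[87 - - - -]
Op 2: note_on(71): voice 1 is free -> assigned | voices=[87 71 - - -]
Op 3: note_on(80): voice 2 is free -> assigned | voices=[87 71 80 - -]
Op 4: note_off(87): free voice 0 | voices=[- 71 80 - -]
Op 5: note_on(86): voice 0 is free -> assigned | voices=[86 71 80 - -]
Op 6: note_on(60): voice 3 is free -> assigned | voices=[86 71 80 60 -]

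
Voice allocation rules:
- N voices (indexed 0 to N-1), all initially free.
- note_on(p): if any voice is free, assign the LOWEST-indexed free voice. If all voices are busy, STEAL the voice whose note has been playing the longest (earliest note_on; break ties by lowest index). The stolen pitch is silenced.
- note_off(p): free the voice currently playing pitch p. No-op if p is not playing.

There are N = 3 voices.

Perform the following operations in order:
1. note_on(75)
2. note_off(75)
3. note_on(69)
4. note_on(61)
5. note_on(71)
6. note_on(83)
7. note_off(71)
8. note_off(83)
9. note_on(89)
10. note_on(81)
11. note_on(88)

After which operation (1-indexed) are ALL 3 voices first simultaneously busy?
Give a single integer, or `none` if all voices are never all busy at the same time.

Answer: 5

Derivation:
Op 1: note_on(75): voice 0 is free -> assigned | voices=[75 - -]
Op 2: note_off(75): free voice 0 | voices=[- - -]
Op 3: note_on(69): voice 0 is free -> assigned | voices=[69 - -]
Op 4: note_on(61): voice 1 is free -> assigned | voices=[69 61 -]
Op 5: note_on(71): voice 2 is free -> assigned | voices=[69 61 71]
Op 6: note_on(83): all voices busy, STEAL voice 0 (pitch 69, oldest) -> assign | voices=[83 61 71]
Op 7: note_off(71): free voice 2 | voices=[83 61 -]
Op 8: note_off(83): free voice 0 | voices=[- 61 -]
Op 9: note_on(89): voice 0 is free -> assigned | voices=[89 61 -]
Op 10: note_on(81): voice 2 is free -> assigned | voices=[89 61 81]
Op 11: note_on(88): all voices busy, STEAL voice 1 (pitch 61, oldest) -> assign | voices=[89 88 81]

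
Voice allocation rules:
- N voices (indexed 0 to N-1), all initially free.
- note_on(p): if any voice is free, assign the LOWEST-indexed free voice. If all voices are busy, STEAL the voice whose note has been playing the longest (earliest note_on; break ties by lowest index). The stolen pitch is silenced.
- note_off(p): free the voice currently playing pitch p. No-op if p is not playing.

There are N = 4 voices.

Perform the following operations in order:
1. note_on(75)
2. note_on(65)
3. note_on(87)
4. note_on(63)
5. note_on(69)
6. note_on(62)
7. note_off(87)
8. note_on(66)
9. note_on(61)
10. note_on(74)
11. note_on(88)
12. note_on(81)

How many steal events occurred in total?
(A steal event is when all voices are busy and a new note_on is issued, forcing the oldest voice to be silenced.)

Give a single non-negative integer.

Op 1: note_on(75): voice 0 is free -> assigned | voices=[75 - - -]
Op 2: note_on(65): voice 1 is free -> assigned | voices=[75 65 - -]
Op 3: note_on(87): voice 2 is free -> assigned | voices=[75 65 87 -]
Op 4: note_on(63): voice 3 is free -> assigned | voices=[75 65 87 63]
Op 5: note_on(69): all voices busy, STEAL voice 0 (pitch 75, oldest) -> assign | voices=[69 65 87 63]
Op 6: note_on(62): all voices busy, STEAL voice 1 (pitch 65, oldest) -> assign | voices=[69 62 87 63]
Op 7: note_off(87): free voice 2 | voices=[69 62 - 63]
Op 8: note_on(66): voice 2 is free -> assigned | voices=[69 62 66 63]
Op 9: note_on(61): all voices busy, STEAL voice 3 (pitch 63, oldest) -> assign | voices=[69 62 66 61]
Op 10: note_on(74): all voices busy, STEAL voice 0 (pitch 69, oldest) -> assign | voices=[74 62 66 61]
Op 11: note_on(88): all voices busy, STEAL voice 1 (pitch 62, oldest) -> assign | voices=[74 88 66 61]
Op 12: note_on(81): all voices busy, STEAL voice 2 (pitch 66, oldest) -> assign | voices=[74 88 81 61]

Answer: 6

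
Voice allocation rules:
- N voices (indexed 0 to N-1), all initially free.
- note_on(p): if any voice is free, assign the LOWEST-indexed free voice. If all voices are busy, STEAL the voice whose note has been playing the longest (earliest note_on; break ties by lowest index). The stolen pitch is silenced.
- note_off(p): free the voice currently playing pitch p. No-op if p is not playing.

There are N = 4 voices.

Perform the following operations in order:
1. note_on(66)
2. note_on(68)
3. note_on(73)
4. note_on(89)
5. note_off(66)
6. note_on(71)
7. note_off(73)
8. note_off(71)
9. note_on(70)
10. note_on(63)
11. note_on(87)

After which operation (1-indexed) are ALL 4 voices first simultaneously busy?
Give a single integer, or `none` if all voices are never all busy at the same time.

Op 1: note_on(66): voice 0 is free -> assigned | voices=[66 - - -]
Op 2: note_on(68): voice 1 is free -> assigned | voices=[66 68 - -]
Op 3: note_on(73): voice 2 is free -> assigned | voices=[66 68 73 -]
Op 4: note_on(89): voice 3 is free -> assigned | voices=[66 68 73 89]
Op 5: note_off(66): free voice 0 | voices=[- 68 73 89]
Op 6: note_on(71): voice 0 is free -> assigned | voices=[71 68 73 89]
Op 7: note_off(73): free voice 2 | voices=[71 68 - 89]
Op 8: note_off(71): free voice 0 | voices=[- 68 - 89]
Op 9: note_on(70): voice 0 is free -> assigned | voices=[70 68 - 89]
Op 10: note_on(63): voice 2 is free -> assigned | voices=[70 68 63 89]
Op 11: note_on(87): all voices busy, STEAL voice 1 (pitch 68, oldest) -> assign | voices=[70 87 63 89]

Answer: 4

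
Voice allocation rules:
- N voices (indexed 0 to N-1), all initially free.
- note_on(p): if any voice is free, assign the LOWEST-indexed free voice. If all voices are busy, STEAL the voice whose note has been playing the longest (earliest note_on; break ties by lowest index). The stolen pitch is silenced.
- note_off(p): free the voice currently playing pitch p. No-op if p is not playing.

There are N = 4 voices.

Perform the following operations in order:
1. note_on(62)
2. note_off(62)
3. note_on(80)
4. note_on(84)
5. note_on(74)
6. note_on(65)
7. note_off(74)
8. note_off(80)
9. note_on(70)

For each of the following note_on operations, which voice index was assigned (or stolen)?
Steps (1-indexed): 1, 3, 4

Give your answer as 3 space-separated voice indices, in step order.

Op 1: note_on(62): voice 0 is free -> assigned | voices=[62 - - -]
Op 2: note_off(62): free voice 0 | voices=[- - - -]
Op 3: note_on(80): voice 0 is free -> assigned | voices=[80 - - -]
Op 4: note_on(84): voice 1 is free -> assigned | voices=[80 84 - -]
Op 5: note_on(74): voice 2 is free -> assigned | voices=[80 84 74 -]
Op 6: note_on(65): voice 3 is free -> assigned | voices=[80 84 74 65]
Op 7: note_off(74): free voice 2 | voices=[80 84 - 65]
Op 8: note_off(80): free voice 0 | voices=[- 84 - 65]
Op 9: note_on(70): voice 0 is free -> assigned | voices=[70 84 - 65]

Answer: 0 0 1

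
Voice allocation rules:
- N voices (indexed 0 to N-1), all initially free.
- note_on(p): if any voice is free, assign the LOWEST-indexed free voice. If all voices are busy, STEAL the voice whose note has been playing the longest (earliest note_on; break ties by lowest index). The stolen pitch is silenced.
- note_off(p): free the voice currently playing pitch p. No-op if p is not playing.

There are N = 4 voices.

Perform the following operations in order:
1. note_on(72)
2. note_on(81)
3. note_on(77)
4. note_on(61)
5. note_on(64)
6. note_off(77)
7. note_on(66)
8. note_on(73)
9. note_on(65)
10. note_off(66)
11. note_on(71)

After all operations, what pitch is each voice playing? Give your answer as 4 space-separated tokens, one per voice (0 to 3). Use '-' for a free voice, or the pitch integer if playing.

Op 1: note_on(72): voice 0 is free -> assigned | voices=[72 - - -]
Op 2: note_on(81): voice 1 is free -> assigned | voices=[72 81 - -]
Op 3: note_on(77): voice 2 is free -> assigned | voices=[72 81 77 -]
Op 4: note_on(61): voice 3 is free -> assigned | voices=[72 81 77 61]
Op 5: note_on(64): all voices busy, STEAL voice 0 (pitch 72, oldest) -> assign | voices=[64 81 77 61]
Op 6: note_off(77): free voice 2 | voices=[64 81 - 61]
Op 7: note_on(66): voice 2 is free -> assigned | voices=[64 81 66 61]
Op 8: note_on(73): all voices busy, STEAL voice 1 (pitch 81, oldest) -> assign | voices=[64 73 66 61]
Op 9: note_on(65): all voices busy, STEAL voice 3 (pitch 61, oldest) -> assign | voices=[64 73 66 65]
Op 10: note_off(66): free voice 2 | voices=[64 73 - 65]
Op 11: note_on(71): voice 2 is free -> assigned | voices=[64 73 71 65]

Answer: 64 73 71 65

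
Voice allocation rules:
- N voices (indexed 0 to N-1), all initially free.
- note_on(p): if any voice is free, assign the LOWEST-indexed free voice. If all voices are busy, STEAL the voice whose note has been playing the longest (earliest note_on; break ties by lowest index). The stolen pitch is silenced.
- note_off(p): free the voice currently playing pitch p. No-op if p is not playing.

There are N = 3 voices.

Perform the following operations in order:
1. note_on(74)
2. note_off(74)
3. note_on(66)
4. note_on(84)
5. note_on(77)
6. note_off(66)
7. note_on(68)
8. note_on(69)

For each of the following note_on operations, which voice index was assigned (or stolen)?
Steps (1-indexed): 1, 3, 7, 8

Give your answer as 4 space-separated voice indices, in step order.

Op 1: note_on(74): voice 0 is free -> assigned | voices=[74 - -]
Op 2: note_off(74): free voice 0 | voices=[- - -]
Op 3: note_on(66): voice 0 is free -> assigned | voices=[66 - -]
Op 4: note_on(84): voice 1 is free -> assigned | voices=[66 84 -]
Op 5: note_on(77): voice 2 is free -> assigned | voices=[66 84 77]
Op 6: note_off(66): free voice 0 | voices=[- 84 77]
Op 7: note_on(68): voice 0 is free -> assigned | voices=[68 84 77]
Op 8: note_on(69): all voices busy, STEAL voice 1 (pitch 84, oldest) -> assign | voices=[68 69 77]

Answer: 0 0 0 1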